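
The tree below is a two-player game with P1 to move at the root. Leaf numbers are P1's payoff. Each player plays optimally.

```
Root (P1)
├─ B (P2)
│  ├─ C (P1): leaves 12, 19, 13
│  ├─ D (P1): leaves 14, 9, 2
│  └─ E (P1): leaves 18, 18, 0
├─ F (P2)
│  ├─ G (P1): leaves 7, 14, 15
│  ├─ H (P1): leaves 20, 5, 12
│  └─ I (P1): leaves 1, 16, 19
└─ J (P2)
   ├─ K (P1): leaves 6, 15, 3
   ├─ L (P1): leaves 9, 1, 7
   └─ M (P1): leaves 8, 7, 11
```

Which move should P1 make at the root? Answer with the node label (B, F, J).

F

C (P1): max(12, 19, 13) = 19
D (P1): max(14, 9, 2) = 14
E (P1): max(18, 18, 0) = 18
B (P2): min(19, 14, 18) = 14
G (P1): max(7, 14, 15) = 15
H (P1): max(20, 5, 12) = 20
I (P1): max(1, 16, 19) = 19
F (P2): min(15, 20, 19) = 15
K (P1): max(6, 15, 3) = 15
L (P1): max(9, 1, 7) = 9
M (P1): max(8, 7, 11) = 11
J (P2): min(15, 9, 11) = 9
Root (P1): max(14, 15, 9) = 15
P1 picks the child with the highest value: F (value 15).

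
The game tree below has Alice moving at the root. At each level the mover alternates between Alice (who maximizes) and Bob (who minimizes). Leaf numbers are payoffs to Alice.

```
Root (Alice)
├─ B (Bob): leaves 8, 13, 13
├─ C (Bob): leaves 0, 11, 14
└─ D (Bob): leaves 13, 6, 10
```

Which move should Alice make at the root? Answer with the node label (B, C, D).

B (Bob): min(8, 13, 13) = 8
C (Bob): min(0, 11, 14) = 0
D (Bob): min(13, 6, 10) = 6
Root (Alice): max(8, 0, 6) = 8
Alice picks the child with the highest value: B (value 8).

B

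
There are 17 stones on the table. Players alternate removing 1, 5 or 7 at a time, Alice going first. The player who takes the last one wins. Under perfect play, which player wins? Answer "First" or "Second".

W/L table (W = player to move can force a win):
i:   0  1  2  3  4  5  6  7  8  9 10 11 12 13 14 15 16 17
     L  W  L  W  L  W  L  W  L  W  L  W  L  W  L  W  L  W
Position 17 is W, so the first player wins.

First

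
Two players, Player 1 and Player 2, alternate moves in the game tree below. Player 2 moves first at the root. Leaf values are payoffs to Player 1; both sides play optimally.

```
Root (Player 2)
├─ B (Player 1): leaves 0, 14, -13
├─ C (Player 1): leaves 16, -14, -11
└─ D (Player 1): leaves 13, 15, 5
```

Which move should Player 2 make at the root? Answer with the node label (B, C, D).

B

B (Player 1): max(0, 14, -13) = 14
C (Player 1): max(16, -14, -11) = 16
D (Player 1): max(13, 15, 5) = 15
Root (Player 2): min(14, 16, 15) = 14
Player 2 picks the child with the lowest value: B (value 14).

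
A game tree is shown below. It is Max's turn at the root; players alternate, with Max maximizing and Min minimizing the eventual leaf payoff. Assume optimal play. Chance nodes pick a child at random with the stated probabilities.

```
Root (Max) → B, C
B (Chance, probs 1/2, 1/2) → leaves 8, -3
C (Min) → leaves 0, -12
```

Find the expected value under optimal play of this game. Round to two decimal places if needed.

B (Chance): 1/2·8 + 1/2·-3 = 2.5
C (Min): min(0, -12) = -12
Root (Max): max(2.5, -12) = 2.5

2.5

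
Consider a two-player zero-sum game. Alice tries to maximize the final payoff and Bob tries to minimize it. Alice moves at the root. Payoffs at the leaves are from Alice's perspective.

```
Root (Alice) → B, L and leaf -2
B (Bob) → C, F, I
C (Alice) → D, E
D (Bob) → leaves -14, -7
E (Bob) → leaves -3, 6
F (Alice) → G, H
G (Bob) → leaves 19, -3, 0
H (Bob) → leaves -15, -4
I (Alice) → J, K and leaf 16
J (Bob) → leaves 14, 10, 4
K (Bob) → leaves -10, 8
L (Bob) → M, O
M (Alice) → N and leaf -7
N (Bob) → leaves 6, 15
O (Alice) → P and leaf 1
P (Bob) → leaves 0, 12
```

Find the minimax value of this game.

1

D (Bob): min(-14, -7) = -14
E (Bob): min(-3, 6) = -3
C (Alice): max(-14, -3) = -3
G (Bob): min(19, -3, 0) = -3
H (Bob): min(-15, -4) = -15
F (Alice): max(-3, -15) = -3
J (Bob): min(14, 10, 4) = 4
K (Bob): min(-10, 8) = -10
I (Alice): max(4, -10, 16) = 16
B (Bob): min(-3, -3, 16) = -3
N (Bob): min(6, 15) = 6
M (Alice): max(6, -7) = 6
P (Bob): min(0, 12) = 0
O (Alice): max(0, 1) = 1
L (Bob): min(6, 1) = 1
Root (Alice): max(-3, 1, -2) = 1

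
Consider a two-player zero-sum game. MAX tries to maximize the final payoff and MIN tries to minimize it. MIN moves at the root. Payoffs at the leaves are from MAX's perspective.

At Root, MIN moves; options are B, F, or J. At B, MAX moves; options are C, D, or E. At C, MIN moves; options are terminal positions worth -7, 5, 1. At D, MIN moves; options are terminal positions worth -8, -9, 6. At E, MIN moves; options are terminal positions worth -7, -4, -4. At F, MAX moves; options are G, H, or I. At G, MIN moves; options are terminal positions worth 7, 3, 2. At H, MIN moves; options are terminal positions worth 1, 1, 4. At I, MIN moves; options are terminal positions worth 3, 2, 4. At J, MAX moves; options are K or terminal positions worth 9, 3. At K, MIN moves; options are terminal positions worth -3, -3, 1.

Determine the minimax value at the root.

C (MIN): min(-7, 5, 1) = -7
D (MIN): min(-8, -9, 6) = -9
E (MIN): min(-7, -4, -4) = -7
B (MAX): max(-7, -9, -7) = -7
G (MIN): min(7, 3, 2) = 2
H (MIN): min(1, 1, 4) = 1
I (MIN): min(3, 2, 4) = 2
F (MAX): max(2, 1, 2) = 2
K (MIN): min(-3, -3, 1) = -3
J (MAX): max(-3, 9, 3) = 9
Root (MIN): min(-7, 2, 9) = -7

-7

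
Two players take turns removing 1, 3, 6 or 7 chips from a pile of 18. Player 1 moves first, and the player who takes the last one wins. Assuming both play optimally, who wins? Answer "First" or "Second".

Positions where the player to move wins (W) vs loses (L):
i:   0  1  2  3  4  5  6  7  8  9 10 11 12 13 14 15 16 17 18
     L  W  L  W  L  W  W  W  W  W  W  W  L  W  L  W  L  W  W
Position 18 is W, so the first player wins.

First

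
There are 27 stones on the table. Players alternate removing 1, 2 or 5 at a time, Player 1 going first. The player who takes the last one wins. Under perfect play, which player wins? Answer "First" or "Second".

Second

W/L table (W = player to move can force a win):
i:   0  1  2  3  4  5  6  7  8  9 10 11 12 13 14 15 16 17 18 19 20 21 22 23 24 25 26 27
     L  W  W  L  W  W  L  W  W  L  W  W  L  W  W  L  W  W  L  W  W  L  W  W  L  W  W  L
Position 27 is L, so the second player wins.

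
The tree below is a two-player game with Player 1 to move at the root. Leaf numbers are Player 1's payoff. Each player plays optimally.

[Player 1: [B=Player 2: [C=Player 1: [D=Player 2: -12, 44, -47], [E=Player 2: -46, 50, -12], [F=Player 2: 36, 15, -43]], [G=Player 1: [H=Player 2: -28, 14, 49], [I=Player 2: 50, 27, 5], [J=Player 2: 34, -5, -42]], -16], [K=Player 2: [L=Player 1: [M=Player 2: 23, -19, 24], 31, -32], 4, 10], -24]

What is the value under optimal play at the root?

D (Player 2): min(-12, 44, -47) = -47
E (Player 2): min(-46, 50, -12) = -46
F (Player 2): min(36, 15, -43) = -43
C (Player 1): max(-47, -46, -43) = -43
H (Player 2): min(-28, 14, 49) = -28
I (Player 2): min(50, 27, 5) = 5
J (Player 2): min(34, -5, -42) = -42
G (Player 1): max(-28, 5, -42) = 5
B (Player 2): min(-43, 5, -16) = -43
M (Player 2): min(23, -19, 24) = -19
L (Player 1): max(-19, 31, -32) = 31
K (Player 2): min(31, 4, 10) = 4
Root (Player 1): max(-43, 4, -24) = 4

4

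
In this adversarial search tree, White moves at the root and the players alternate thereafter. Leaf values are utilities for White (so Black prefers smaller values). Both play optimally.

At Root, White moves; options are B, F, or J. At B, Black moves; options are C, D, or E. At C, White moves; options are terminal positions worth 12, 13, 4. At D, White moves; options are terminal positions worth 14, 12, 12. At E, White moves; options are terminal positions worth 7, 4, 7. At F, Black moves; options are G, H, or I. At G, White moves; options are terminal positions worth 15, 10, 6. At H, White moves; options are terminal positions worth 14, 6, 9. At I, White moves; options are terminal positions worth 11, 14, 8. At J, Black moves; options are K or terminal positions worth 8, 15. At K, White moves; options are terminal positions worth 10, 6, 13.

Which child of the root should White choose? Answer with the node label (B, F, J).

C (White): max(12, 13, 4) = 13
D (White): max(14, 12, 12) = 14
E (White): max(7, 4, 7) = 7
B (Black): min(13, 14, 7) = 7
G (White): max(15, 10, 6) = 15
H (White): max(14, 6, 9) = 14
I (White): max(11, 14, 8) = 14
F (Black): min(15, 14, 14) = 14
K (White): max(10, 6, 13) = 13
J (Black): min(13, 8, 15) = 8
Root (White): max(7, 14, 8) = 14
White picks the child with the highest value: F (value 14).

F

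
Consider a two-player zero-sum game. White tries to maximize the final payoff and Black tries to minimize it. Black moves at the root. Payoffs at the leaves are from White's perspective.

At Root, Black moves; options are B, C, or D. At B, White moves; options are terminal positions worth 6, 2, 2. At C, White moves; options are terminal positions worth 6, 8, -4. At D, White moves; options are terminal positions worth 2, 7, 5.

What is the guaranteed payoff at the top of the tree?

6

B (White): max(6, 2, 2) = 6
C (White): max(6, 8, -4) = 8
D (White): max(2, 7, 5) = 7
Root (Black): min(6, 8, 7) = 6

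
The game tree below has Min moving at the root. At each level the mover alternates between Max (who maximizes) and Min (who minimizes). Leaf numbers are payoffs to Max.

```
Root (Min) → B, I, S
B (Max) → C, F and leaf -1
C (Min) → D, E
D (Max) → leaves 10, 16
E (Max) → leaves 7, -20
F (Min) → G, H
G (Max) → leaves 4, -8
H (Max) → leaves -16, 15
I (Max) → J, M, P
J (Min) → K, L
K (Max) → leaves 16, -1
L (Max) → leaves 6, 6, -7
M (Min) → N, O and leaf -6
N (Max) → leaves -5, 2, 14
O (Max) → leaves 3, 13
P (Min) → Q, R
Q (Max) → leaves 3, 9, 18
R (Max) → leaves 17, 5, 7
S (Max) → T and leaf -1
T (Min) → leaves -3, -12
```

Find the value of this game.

-1

D (Max): max(10, 16) = 16
E (Max): max(7, -20) = 7
C (Min): min(16, 7) = 7
G (Max): max(4, -8) = 4
H (Max): max(-16, 15) = 15
F (Min): min(4, 15) = 4
B (Max): max(7, 4, -1) = 7
K (Max): max(16, -1) = 16
L (Max): max(6, 6, -7) = 6
J (Min): min(16, 6) = 6
N (Max): max(-5, 2, 14) = 14
O (Max): max(3, 13) = 13
M (Min): min(14, 13, -6) = -6
Q (Max): max(3, 9, 18) = 18
R (Max): max(17, 5, 7) = 17
P (Min): min(18, 17) = 17
I (Max): max(6, -6, 17) = 17
T (Min): min(-3, -12) = -12
S (Max): max(-12, -1) = -1
Root (Min): min(7, 17, -1) = -1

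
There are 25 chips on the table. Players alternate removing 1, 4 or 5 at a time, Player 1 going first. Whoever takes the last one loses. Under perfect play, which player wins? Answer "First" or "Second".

Positions where the player to move wins (W) vs loses (L):
i:   0  1  2  3  4  5  6  7  8  9 10 11 12 13 14 15 16 17 18 19 20 21 22 23 24 25
     W  L  W  L  W  W  W  W  W  L  W  L  W  W  W  W  W  L  W  L  W  W  W  W  W  L
Position 25 is L, so the second player wins.

Second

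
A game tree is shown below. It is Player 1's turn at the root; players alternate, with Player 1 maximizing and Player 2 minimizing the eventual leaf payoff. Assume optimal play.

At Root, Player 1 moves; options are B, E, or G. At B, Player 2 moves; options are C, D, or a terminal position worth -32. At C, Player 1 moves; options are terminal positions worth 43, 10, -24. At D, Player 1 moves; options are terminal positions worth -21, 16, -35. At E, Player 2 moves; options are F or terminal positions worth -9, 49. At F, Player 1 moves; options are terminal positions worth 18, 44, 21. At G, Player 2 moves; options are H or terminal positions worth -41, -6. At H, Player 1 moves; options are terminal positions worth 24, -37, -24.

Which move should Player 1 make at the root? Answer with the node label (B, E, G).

C (Player 1): max(43, 10, -24) = 43
D (Player 1): max(-21, 16, -35) = 16
B (Player 2): min(43, 16, -32) = -32
F (Player 1): max(18, 44, 21) = 44
E (Player 2): min(44, -9, 49) = -9
H (Player 1): max(24, -37, -24) = 24
G (Player 2): min(24, -41, -6) = -41
Root (Player 1): max(-32, -9, -41) = -9
Player 1 picks the child with the highest value: E (value -9).

E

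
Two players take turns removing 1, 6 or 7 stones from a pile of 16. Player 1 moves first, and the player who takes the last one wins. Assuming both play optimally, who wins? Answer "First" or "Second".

Mark each pile size as W (mover wins) or L (mover loses):
i:   0  1  2  3  4  5  6  7  8  9 10 11 12 13 14 15 16
     L  W  L  W  L  W  W  W  W  W  W  W  L  W  L  W  L
Position 16 is L, so the second player wins.

Second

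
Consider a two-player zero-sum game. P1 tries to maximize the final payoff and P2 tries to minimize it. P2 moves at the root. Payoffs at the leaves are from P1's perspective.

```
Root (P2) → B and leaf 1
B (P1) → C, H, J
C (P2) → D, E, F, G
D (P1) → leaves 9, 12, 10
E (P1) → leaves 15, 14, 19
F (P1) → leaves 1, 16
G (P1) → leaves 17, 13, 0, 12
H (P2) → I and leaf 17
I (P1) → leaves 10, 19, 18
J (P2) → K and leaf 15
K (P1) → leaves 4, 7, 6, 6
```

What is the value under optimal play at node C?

12

D: max(9, 12, 10) = 12
E: max(15, 14, 19) = 19
F: max(1, 16) = 16
G: max(17, 13, 0, 12) = 17
C: min(12, 19, 16, 17) = 12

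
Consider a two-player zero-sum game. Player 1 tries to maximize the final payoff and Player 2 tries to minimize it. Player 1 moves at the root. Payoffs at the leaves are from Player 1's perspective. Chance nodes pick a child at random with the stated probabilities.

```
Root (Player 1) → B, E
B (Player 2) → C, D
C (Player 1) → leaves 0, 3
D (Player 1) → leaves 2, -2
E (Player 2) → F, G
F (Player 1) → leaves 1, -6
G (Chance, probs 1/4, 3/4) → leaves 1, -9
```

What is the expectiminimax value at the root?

C (Player 1): max(0, 3) = 3
D (Player 1): max(2, -2) = 2
B (Player 2): min(3, 2) = 2
F (Player 1): max(1, -6) = 1
G (Chance): 1/4·1 + 3/4·-9 = -6.5
E (Player 2): min(1, -6.5) = -6.5
Root (Player 1): max(2, -6.5) = 2

2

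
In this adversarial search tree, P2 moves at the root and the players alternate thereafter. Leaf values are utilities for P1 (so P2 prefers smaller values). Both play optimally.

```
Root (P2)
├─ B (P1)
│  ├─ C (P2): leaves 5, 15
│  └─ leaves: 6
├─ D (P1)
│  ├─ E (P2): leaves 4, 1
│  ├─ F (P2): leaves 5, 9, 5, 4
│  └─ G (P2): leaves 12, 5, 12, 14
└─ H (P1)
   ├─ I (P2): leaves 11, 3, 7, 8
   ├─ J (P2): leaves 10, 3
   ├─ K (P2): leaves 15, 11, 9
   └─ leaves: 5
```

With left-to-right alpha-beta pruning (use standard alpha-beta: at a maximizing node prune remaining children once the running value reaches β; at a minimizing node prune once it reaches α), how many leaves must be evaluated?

C [α=-∞,β=+∞]: v=5
B [α=-∞,β=+∞]: v=6
E [α=-∞,β=6]: v=1
F [α=1,β=6]: v=4
G [α=4,β=6]: v=5
D [α=-∞,β=6]: v=5
I [α=-∞,β=5]: v=3
J [α=3,β=5]: v=3
K [α=3,β=5]: v=9
H [α=-∞,β=5]: v=9 after child 3 ≥ β → β-cutoff, skip 1
Root [α=-∞,β=+∞]: v=5
Leaves evaluated: 22 of 23.

22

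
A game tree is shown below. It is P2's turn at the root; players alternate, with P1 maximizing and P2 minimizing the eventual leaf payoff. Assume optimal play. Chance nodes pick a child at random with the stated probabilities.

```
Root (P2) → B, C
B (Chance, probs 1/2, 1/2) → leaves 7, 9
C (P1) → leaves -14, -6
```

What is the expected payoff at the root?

B (Chance): 1/2·7 + 1/2·9 = 8
C (P1): max(-14, -6) = -6
Root (P2): min(8, -6) = -6

-6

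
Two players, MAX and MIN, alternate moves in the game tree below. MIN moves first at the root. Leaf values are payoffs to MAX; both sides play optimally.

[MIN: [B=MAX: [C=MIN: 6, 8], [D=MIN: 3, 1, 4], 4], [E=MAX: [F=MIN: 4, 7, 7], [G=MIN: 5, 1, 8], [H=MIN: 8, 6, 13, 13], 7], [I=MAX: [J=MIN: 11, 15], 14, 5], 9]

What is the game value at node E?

7

F: min(4, 7, 7) = 4
G: min(5, 1, 8) = 1
H: min(8, 6, 13, 13) = 6
E: max(4, 1, 6, 7) = 7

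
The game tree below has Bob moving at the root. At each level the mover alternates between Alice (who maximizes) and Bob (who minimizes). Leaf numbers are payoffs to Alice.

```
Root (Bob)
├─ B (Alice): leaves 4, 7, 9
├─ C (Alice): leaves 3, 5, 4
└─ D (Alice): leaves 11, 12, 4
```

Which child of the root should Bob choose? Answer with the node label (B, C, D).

C

B (Alice): max(4, 7, 9) = 9
C (Alice): max(3, 5, 4) = 5
D (Alice): max(11, 12, 4) = 12
Root (Bob): min(9, 5, 12) = 5
Bob picks the child with the lowest value: C (value 5).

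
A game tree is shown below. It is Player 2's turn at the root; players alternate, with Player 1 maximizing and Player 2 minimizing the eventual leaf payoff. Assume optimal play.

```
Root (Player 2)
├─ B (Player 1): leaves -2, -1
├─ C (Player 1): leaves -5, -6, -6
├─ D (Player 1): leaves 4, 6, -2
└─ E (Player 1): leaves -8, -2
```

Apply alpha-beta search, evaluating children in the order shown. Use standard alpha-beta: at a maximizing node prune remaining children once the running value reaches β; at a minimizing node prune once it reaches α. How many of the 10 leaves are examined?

8

B [α=-∞,β=+∞]: v=-1
C [α=-∞,β=-1]: v=-5
D [α=-∞,β=-5]: v=4 after child 1 ≥ β → β-cutoff, skip 2
E [α=-∞,β=-5]: v=-2
Root [α=-∞,β=+∞]: v=-5
Leaves evaluated: 8 of 10.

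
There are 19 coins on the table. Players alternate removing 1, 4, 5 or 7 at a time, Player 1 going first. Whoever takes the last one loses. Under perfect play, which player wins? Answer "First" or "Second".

Second

i:   0  1  2  3  4  5  6  7  8  9 10 11 12 13 14 15 16 17 18 19
     W  L  W  L  W  W  W  W  W  L  W  L  W  W  W  W  W  L  W  L
Position 19 is L, so the second player wins.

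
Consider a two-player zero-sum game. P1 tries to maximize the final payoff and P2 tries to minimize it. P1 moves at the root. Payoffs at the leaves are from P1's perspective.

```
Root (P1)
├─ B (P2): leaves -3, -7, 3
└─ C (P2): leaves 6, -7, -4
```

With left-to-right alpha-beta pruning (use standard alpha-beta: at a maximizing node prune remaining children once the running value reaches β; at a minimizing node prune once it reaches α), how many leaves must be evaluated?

5

B [α=-∞,β=+∞]: v=-7
C [α=-7,β=+∞]: v=-7 after child 2 ≤ α → α-cutoff, skip 1
Root [α=-∞,β=+∞]: v=-7
Leaves evaluated: 5 of 6.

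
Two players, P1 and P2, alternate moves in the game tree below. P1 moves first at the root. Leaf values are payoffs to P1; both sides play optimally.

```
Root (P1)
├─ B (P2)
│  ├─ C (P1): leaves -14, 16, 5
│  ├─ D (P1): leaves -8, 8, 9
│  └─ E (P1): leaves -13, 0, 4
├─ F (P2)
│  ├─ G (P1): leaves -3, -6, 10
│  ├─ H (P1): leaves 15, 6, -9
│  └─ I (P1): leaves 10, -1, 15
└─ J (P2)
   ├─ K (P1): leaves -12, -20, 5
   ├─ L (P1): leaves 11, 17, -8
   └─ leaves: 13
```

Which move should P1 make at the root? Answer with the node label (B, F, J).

C (P1): max(-14, 16, 5) = 16
D (P1): max(-8, 8, 9) = 9
E (P1): max(-13, 0, 4) = 4
B (P2): min(16, 9, 4) = 4
G (P1): max(-3, -6, 10) = 10
H (P1): max(15, 6, -9) = 15
I (P1): max(10, -1, 15) = 15
F (P2): min(10, 15, 15) = 10
K (P1): max(-12, -20, 5) = 5
L (P1): max(11, 17, -8) = 17
J (P2): min(5, 17, 13) = 5
Root (P1): max(4, 10, 5) = 10
P1 picks the child with the highest value: F (value 10).

F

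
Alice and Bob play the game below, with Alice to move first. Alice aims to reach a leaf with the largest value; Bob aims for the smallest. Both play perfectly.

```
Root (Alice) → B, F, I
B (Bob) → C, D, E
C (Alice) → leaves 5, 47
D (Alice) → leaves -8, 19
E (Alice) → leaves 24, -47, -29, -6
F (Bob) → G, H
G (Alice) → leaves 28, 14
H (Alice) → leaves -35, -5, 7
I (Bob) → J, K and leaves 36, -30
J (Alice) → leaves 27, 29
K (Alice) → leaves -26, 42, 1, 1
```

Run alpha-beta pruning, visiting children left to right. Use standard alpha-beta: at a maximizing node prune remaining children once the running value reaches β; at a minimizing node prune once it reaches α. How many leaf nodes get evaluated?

16

C [α=-∞,β=+∞]: v=47
D [α=-∞,β=47]: v=19
E [α=-∞,β=19]: v=24 after child 1 ≥ β → β-cutoff, skip 3
B [α=-∞,β=+∞]: v=19
G [α=19,β=+∞]: v=28
H [α=19,β=28]: v=7
F [α=19,β=+∞]: v=7
J [α=19,β=+∞]: v=29
K [α=19,β=29]: v=42 after child 2 ≥ β → β-cutoff, skip 2
I [α=19,β=+∞]: v=-30
Root [α=-∞,β=+∞]: v=19
Leaves evaluated: 16 of 21.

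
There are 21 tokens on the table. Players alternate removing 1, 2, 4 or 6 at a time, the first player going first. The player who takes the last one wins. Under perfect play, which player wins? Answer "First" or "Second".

First

W/L table (W = player to move can force a win):
i:   0  1  2  3  4  5  6  7  8  9 10 11 12 13 14 15 16 17 18 19 20 21
     L  W  W  L  W  W  W  W  L  W  W  L  W  W  W  W  L  W  W  L  W  W
Position 21 is W, so the first player wins.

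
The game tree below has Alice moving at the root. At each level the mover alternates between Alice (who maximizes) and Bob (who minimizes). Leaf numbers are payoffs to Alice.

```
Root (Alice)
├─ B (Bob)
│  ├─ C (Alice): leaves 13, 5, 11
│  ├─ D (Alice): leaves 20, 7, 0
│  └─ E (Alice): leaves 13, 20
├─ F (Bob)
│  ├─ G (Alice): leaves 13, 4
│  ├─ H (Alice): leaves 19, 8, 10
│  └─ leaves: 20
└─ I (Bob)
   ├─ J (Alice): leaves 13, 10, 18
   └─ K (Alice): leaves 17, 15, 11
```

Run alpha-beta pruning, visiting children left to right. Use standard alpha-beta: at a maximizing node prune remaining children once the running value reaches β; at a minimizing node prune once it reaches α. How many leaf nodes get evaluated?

13

C [α=-∞,β=+∞]: v=13
D [α=-∞,β=13]: v=20 after child 1 ≥ β → β-cutoff, skip 2
E [α=-∞,β=13]: v=13 after child 1 ≥ β → β-cutoff, skip 1
B [α=-∞,β=+∞]: v=13
G [α=13,β=+∞]: v=13
F [α=13,β=+∞]: v=13 after child 1 ≤ α → α-cutoff, skip 2
J [α=13,β=+∞]: v=18
K [α=13,β=18]: v=17
I [α=13,β=+∞]: v=17
Root [α=-∞,β=+∞]: v=17
Leaves evaluated: 13 of 20.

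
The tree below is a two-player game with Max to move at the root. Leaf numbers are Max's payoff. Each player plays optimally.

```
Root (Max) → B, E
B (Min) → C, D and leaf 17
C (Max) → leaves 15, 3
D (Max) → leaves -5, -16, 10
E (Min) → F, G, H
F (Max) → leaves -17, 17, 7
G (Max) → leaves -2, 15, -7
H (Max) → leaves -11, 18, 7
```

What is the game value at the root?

15

C (Max): max(15, 3) = 15
D (Max): max(-5, -16, 10) = 10
B (Min): min(15, 10, 17) = 10
F (Max): max(-17, 17, 7) = 17
G (Max): max(-2, 15, -7) = 15
H (Max): max(-11, 18, 7) = 18
E (Min): min(17, 15, 18) = 15
Root (Max): max(10, 15) = 15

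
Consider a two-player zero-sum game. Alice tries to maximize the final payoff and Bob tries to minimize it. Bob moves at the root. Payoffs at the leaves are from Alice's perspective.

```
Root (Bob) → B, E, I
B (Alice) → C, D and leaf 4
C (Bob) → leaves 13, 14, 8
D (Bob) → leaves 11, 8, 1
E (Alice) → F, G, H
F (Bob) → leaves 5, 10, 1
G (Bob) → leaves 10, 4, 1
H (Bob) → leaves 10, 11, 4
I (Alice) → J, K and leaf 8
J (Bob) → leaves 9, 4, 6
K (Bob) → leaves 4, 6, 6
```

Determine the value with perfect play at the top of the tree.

C (Bob): min(13, 14, 8) = 8
D (Bob): min(11, 8, 1) = 1
B (Alice): max(8, 1, 4) = 8
F (Bob): min(5, 10, 1) = 1
G (Bob): min(10, 4, 1) = 1
H (Bob): min(10, 11, 4) = 4
E (Alice): max(1, 1, 4) = 4
J (Bob): min(9, 4, 6) = 4
K (Bob): min(4, 6, 6) = 4
I (Alice): max(4, 4, 8) = 8
Root (Bob): min(8, 4, 8) = 4

4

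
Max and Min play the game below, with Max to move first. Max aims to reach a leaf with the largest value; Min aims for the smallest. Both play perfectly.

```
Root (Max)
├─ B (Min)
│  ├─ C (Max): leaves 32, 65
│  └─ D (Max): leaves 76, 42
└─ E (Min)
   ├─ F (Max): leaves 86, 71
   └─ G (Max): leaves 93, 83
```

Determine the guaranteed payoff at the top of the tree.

C (Max): max(32, 65) = 65
D (Max): max(76, 42) = 76
B (Min): min(65, 76) = 65
F (Max): max(86, 71) = 86
G (Max): max(93, 83) = 93
E (Min): min(86, 93) = 86
Root (Max): max(65, 86) = 86

86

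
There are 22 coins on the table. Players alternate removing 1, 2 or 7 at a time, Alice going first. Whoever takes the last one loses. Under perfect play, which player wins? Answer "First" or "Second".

Second

i:   0  1  2  3  4  5  6  7  8  9 10 11 12 13 14 15 16 17 18 19 20 21 22
     W  L  W  W  L  W  W  L  W  W  L  W  W  L  W  W  L  W  W  L  W  W  L
Position 22 is L, so the second player wins.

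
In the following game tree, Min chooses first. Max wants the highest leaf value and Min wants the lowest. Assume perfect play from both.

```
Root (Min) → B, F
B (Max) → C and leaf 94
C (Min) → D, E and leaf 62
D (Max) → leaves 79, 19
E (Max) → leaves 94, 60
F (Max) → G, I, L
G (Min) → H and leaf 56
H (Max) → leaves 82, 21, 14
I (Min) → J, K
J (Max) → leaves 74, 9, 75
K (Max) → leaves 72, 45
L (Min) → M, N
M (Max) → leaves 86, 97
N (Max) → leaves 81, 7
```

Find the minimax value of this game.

D (Max): max(79, 19) = 79
E (Max): max(94, 60) = 94
C (Min): min(79, 94, 62) = 62
B (Max): max(62, 94) = 94
H (Max): max(82, 21, 14) = 82
G (Min): min(82, 56) = 56
J (Max): max(74, 9, 75) = 75
K (Max): max(72, 45) = 72
I (Min): min(75, 72) = 72
M (Max): max(86, 97) = 97
N (Max): max(81, 7) = 81
L (Min): min(97, 81) = 81
F (Max): max(56, 72, 81) = 81
Root (Min): min(94, 81) = 81

81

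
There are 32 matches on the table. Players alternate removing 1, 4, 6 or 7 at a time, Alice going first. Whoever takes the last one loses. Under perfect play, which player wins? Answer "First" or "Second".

Second

Positions where the player to move wins (W) vs loses (L):
i:   0  1  2  3  4  5  6  7  8  9 10 11 12 13 14 15 16 17 18 19 20 21 22 23 24 25 26 27 28 29 30 31 32
     W  L  W  L  W  W  L  W  W  W  W  L  W  W  L  W  L  W  W  L  W  W  W  W  L  W  W  L  W  L  W  W  L
Position 32 is L, so the second player wins.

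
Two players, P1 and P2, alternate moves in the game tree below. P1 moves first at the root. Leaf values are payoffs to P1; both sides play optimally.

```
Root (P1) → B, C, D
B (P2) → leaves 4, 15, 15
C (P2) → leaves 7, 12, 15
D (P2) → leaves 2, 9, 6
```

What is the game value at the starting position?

7

B (P2): min(4, 15, 15) = 4
C (P2): min(7, 12, 15) = 7
D (P2): min(2, 9, 6) = 2
Root (P1): max(4, 7, 2) = 7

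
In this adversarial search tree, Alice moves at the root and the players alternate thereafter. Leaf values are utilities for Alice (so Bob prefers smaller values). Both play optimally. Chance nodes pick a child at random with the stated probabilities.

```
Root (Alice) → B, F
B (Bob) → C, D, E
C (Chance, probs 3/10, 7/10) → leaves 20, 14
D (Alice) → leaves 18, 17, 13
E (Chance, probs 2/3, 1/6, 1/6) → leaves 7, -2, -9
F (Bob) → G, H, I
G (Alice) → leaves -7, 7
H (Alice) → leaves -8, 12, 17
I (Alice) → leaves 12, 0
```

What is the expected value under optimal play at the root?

C (Chance): 3/10·20 + 7/10·14 = 15.8
D (Alice): max(18, 17, 13) = 18
E (Chance): 2/3·7 + 1/6·-2 + 1/6·-9 = 2.83
B (Bob): min(15.8, 18, 2.83) = 2.83
G (Alice): max(-7, 7) = 7
H (Alice): max(-8, 12, 17) = 17
I (Alice): max(12, 0) = 12
F (Bob): min(7, 17, 12) = 7
Root (Alice): max(2.83, 7) = 7

7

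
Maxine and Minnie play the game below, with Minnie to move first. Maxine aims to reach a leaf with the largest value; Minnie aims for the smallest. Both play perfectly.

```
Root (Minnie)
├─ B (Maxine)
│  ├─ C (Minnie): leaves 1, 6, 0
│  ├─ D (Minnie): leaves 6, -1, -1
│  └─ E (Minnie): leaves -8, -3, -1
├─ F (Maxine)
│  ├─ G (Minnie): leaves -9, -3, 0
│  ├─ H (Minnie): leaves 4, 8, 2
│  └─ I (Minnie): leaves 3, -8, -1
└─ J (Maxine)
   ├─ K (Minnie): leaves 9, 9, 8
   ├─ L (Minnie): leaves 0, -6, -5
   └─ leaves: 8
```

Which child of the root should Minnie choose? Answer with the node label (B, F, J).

B

C (Minnie): min(1, 6, 0) = 0
D (Minnie): min(6, -1, -1) = -1
E (Minnie): min(-8, -3, -1) = -8
B (Maxine): max(0, -1, -8) = 0
G (Minnie): min(-9, -3, 0) = -9
H (Minnie): min(4, 8, 2) = 2
I (Minnie): min(3, -8, -1) = -8
F (Maxine): max(-9, 2, -8) = 2
K (Minnie): min(9, 9, 8) = 8
L (Minnie): min(0, -6, -5) = -6
J (Maxine): max(8, -6, 8) = 8
Root (Minnie): min(0, 2, 8) = 0
Minnie picks the child with the lowest value: B (value 0).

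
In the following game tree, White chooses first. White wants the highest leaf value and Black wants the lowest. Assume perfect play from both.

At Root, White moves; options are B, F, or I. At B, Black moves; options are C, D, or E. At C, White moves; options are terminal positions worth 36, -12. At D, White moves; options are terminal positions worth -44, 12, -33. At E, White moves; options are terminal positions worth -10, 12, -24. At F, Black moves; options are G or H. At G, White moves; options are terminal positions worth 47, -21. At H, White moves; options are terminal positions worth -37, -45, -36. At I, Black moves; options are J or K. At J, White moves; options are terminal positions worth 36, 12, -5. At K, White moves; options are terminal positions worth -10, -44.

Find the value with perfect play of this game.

C (White): max(36, -12) = 36
D (White): max(-44, 12, -33) = 12
E (White): max(-10, 12, -24) = 12
B (Black): min(36, 12, 12) = 12
G (White): max(47, -21) = 47
H (White): max(-37, -45, -36) = -36
F (Black): min(47, -36) = -36
J (White): max(36, 12, -5) = 36
K (White): max(-10, -44) = -10
I (Black): min(36, -10) = -10
Root (White): max(12, -36, -10) = 12

12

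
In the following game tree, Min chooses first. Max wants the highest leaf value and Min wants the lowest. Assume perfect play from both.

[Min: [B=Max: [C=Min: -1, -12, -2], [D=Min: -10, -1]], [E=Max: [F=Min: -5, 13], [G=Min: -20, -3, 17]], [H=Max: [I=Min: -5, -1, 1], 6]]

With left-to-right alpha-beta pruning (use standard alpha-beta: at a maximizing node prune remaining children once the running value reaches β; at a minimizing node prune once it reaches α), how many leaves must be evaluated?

C [α=-∞,β=+∞]: v=-12
D [α=-12,β=+∞]: v=-10
B [α=-∞,β=+∞]: v=-10
F [α=-∞,β=-10]: v=-5
E [α=-∞,β=-10]: v=-5 after child 1 ≥ β → β-cutoff, skip 1
I [α=-∞,β=-10]: v=-5
H [α=-∞,β=-10]: v=-5 after child 1 ≥ β → β-cutoff, skip 1
Root [α=-∞,β=+∞]: v=-10
Leaves evaluated: 10 of 14.

10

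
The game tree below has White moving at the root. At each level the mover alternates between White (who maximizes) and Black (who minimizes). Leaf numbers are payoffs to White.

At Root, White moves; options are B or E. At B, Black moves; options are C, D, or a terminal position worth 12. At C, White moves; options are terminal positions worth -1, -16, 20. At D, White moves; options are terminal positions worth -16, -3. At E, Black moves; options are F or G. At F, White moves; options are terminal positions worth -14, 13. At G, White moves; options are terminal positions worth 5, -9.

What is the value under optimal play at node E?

5

F: max(-14, 13) = 13
G: max(5, -9) = 5
E: min(13, 5) = 5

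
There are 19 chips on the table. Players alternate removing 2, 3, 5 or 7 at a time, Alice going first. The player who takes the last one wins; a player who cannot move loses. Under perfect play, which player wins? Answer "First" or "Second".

Positions where the player to move wins (W) vs loses (L):
i:   0  1  2  3  4  5  6  7  8  9 10 11 12 13 14 15 16 17 18 19
     L  L  W  W  W  W  W  W  W  L  L  W  W  W  W  W  W  W  L  L
Position 19 is L, so the second player wins.

Second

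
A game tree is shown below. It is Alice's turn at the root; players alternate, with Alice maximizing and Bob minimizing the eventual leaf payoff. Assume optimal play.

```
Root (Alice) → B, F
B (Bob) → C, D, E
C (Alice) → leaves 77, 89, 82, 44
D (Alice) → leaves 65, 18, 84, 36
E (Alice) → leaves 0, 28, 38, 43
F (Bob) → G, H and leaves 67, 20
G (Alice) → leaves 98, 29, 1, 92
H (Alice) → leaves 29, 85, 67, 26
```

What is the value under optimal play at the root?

C (Alice): max(77, 89, 82, 44) = 89
D (Alice): max(65, 18, 84, 36) = 84
E (Alice): max(0, 28, 38, 43) = 43
B (Bob): min(89, 84, 43) = 43
G (Alice): max(98, 29, 1, 92) = 98
H (Alice): max(29, 85, 67, 26) = 85
F (Bob): min(98, 85, 67, 20) = 20
Root (Alice): max(43, 20) = 43

43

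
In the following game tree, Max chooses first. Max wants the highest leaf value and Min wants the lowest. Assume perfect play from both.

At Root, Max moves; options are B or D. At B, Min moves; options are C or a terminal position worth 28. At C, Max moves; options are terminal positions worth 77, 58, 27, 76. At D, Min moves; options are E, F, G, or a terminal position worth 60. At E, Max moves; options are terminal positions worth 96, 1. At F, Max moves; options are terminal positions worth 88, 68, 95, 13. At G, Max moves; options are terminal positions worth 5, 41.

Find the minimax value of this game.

41

C (Max): max(77, 58, 27, 76) = 77
B (Min): min(77, 28) = 28
E (Max): max(96, 1) = 96
F (Max): max(88, 68, 95, 13) = 95
G (Max): max(5, 41) = 41
D (Min): min(96, 95, 41, 60) = 41
Root (Max): max(28, 41) = 41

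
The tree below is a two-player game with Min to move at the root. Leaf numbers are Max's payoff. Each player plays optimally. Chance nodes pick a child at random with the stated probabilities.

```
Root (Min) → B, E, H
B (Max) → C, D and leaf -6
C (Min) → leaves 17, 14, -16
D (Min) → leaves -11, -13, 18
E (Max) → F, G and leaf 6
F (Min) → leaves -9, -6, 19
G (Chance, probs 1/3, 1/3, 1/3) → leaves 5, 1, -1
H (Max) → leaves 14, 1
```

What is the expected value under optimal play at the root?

-6

C (Min): min(17, 14, -16) = -16
D (Min): min(-11, -13, 18) = -13
B (Max): max(-16, -13, -6) = -6
F (Min): min(-9, -6, 19) = -9
G (Chance): 1/3·5 + 1/3·1 + 1/3·-1 = 1.67
E (Max): max(-9, 1.67, 6) = 6
H (Max): max(14, 1) = 14
Root (Min): min(-6, 6, 14) = -6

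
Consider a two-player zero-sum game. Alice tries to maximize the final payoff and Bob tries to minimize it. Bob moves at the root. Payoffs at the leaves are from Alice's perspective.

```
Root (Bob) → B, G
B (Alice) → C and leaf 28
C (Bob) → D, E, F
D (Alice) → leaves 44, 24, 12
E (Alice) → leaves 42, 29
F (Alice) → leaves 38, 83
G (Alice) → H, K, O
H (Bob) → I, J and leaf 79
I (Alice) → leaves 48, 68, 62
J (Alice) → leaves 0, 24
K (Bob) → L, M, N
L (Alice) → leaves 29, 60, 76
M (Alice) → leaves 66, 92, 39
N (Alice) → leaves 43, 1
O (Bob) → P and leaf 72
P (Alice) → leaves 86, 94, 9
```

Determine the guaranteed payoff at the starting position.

D (Alice): max(44, 24, 12) = 44
E (Alice): max(42, 29) = 42
F (Alice): max(38, 83) = 83
C (Bob): min(44, 42, 83) = 42
B (Alice): max(42, 28) = 42
I (Alice): max(48, 68, 62) = 68
J (Alice): max(0, 24) = 24
H (Bob): min(68, 24, 79) = 24
L (Alice): max(29, 60, 76) = 76
M (Alice): max(66, 92, 39) = 92
N (Alice): max(43, 1) = 43
K (Bob): min(76, 92, 43) = 43
P (Alice): max(86, 94, 9) = 94
O (Bob): min(94, 72) = 72
G (Alice): max(24, 43, 72) = 72
Root (Bob): min(42, 72) = 42

42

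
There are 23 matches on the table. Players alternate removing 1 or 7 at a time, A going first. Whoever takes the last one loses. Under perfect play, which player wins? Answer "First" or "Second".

i:   0  1  2  3  4  5  6  7  8  9 10 11 12 13 14 15 16 17 18 19 20 21 22 23
     W  L  W  L  W  L  W  L  W  L  W  L  W  L  W  L  W  L  W  L  W  L  W  L
Position 23 is L, so the second player wins.

Second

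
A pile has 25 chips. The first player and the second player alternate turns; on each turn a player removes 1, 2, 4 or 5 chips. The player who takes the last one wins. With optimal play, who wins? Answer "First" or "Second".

First

W/L table (W = player to move can force a win):
i:   0  1  2  3  4  5  6  7  8  9 10 11 12 13 14 15 16 17 18 19 20 21 22 23 24 25
     L  W  W  L  W  W  L  W  W  L  W  W  L  W  W  L  W  W  L  W  W  L  W  W  L  W
Position 25 is W, so the first player wins.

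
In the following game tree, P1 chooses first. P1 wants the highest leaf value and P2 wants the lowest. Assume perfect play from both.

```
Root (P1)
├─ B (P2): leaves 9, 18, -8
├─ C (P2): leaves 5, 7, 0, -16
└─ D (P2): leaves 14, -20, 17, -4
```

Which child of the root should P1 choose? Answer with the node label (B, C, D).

B

B (P2): min(9, 18, -8) = -8
C (P2): min(5, 7, 0, -16) = -16
D (P2): min(14, -20, 17, -4) = -20
Root (P1): max(-8, -16, -20) = -8
P1 picks the child with the highest value: B (value -8).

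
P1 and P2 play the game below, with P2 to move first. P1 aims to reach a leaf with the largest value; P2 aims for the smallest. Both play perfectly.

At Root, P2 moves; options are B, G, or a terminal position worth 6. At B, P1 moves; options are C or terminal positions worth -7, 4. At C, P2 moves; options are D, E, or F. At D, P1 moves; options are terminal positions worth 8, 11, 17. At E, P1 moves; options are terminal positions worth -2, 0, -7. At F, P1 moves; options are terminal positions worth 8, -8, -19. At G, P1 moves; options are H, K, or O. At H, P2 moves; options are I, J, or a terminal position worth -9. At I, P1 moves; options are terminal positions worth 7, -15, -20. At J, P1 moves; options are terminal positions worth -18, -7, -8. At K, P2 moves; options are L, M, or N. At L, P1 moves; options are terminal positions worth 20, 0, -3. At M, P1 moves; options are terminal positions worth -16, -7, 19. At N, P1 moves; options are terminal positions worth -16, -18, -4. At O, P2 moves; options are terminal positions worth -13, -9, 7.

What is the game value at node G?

-4

I: max(7, -15, -20) = 7
J: max(-18, -7, -8) = -7
H: min(7, -7, -9) = -9
L: max(20, 0, -3) = 20
M: max(-16, -7, 19) = 19
N: max(-16, -18, -4) = -4
K: min(20, 19, -4) = -4
O: min(-13, -9, 7) = -13
G: max(-9, -4, -13) = -4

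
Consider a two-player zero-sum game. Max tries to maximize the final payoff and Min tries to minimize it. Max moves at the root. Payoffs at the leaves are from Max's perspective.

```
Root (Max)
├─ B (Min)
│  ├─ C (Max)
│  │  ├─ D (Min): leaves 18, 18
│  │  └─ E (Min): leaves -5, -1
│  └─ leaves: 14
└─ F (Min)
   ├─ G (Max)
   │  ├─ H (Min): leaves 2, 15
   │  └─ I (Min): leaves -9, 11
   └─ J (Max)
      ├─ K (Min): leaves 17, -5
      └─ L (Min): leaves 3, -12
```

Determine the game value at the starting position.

D (Min): min(18, 18) = 18
E (Min): min(-5, -1) = -5
C (Max): max(18, -5) = 18
B (Min): min(18, 14) = 14
H (Min): min(2, 15) = 2
I (Min): min(-9, 11) = -9
G (Max): max(2, -9) = 2
K (Min): min(17, -5) = -5
L (Min): min(3, -12) = -12
J (Max): max(-5, -12) = -5
F (Min): min(2, -5) = -5
Root (Max): max(14, -5) = 14

14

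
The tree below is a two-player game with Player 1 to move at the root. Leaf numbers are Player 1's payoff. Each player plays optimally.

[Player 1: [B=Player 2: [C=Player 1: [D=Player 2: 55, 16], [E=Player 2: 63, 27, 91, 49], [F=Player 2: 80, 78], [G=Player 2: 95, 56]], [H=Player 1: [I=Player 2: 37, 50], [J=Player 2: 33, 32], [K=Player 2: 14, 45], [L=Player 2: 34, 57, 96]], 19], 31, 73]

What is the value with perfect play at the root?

D (Player 2): min(55, 16) = 16
E (Player 2): min(63, 27, 91, 49) = 27
F (Player 2): min(80, 78) = 78
G (Player 2): min(95, 56) = 56
C (Player 1): max(16, 27, 78, 56) = 78
I (Player 2): min(37, 50) = 37
J (Player 2): min(33, 32) = 32
K (Player 2): min(14, 45) = 14
L (Player 2): min(34, 57, 96) = 34
H (Player 1): max(37, 32, 14, 34) = 37
B (Player 2): min(78, 37, 19) = 19
Root (Player 1): max(19, 31, 73) = 73

73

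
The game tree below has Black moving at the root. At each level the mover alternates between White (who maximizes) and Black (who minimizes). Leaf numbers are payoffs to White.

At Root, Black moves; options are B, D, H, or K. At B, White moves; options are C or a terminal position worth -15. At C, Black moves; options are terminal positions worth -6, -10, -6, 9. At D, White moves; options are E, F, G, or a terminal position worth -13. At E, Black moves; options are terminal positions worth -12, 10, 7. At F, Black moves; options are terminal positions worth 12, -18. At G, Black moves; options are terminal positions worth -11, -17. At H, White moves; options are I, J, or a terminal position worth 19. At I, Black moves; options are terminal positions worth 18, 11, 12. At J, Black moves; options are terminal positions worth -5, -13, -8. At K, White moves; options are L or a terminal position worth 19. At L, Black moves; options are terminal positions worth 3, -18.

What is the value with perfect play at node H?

19

I: min(18, 11, 12) = 11
J: min(-5, -13, -8) = -13
H: max(11, -13, 19) = 19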